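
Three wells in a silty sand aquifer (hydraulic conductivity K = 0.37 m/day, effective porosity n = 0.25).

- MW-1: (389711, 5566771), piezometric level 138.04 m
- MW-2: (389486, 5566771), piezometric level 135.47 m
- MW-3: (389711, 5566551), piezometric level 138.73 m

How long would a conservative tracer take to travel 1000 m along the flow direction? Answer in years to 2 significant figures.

∂h/∂x = (135.47 − 138.04) / (389486 − 389711) = +0.01142
∂h/∂y = (138.73 − 138.04) / (5566551 − 5566771) = -0.003136
|∇h| = √(0.01142² + -0.003136²) = 0.01184
Seepage velocity v = K·i/n = 0.37 × 0.01184 / 0.25 = 0.01752 m/day.
t = 1000 / 0.01752 = 5.708e+04 days = 156 years.

160 years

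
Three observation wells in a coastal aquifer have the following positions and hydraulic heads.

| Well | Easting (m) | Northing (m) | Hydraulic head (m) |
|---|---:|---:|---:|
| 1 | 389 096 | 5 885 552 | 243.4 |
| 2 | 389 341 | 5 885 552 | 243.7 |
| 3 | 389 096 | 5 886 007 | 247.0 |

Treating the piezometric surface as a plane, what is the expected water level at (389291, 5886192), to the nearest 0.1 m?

∂h/∂x = (243.7 − 243.4) / (389341 − 389096) = +0.001224
∂h/∂y = (247.0 − 243.4) / (5886007 − 5885552) = +0.007912
h(389291, 5886192) = 243.4 + (+0.001224)·(195) + (+0.007912)·(640) = 243.4 +0.239 +5.064 = 248.703 m.

248.7 m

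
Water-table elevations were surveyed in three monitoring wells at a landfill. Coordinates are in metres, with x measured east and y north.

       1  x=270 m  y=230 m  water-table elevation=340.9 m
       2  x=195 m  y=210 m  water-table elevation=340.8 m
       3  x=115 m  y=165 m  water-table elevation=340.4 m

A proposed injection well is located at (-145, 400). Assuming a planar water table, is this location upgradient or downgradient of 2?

Three-point gradient (reference 1): Δ to 2 = (-75, -20, -0.1), Δ to 3 = (-155, -65, -0.5).
∂h/∂x = -0.001972, ∂h/∂y = +0.01239 (det = 1775).
Head at (-145, 400) = 340.9 + (-0.001972)·(-415) + (+0.01239)·(170) = 343.83 m.
That is higher than the 340.8 m at 2, so the point is upgradient.

upgradient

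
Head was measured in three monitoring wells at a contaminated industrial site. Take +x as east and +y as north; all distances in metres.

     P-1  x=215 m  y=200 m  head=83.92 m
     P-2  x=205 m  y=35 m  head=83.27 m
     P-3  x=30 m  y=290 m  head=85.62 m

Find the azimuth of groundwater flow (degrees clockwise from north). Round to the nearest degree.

Three-point gradient (reference P-1): Δ to P-2 = (-10, -165, -0.65), Δ to P-3 = (-185, 90, +1.70).
∂h/∂x = -0.007064, ∂h/∂y = +0.004368 (det = -31425).
Flow direction (−∇h) has components (+0.007064 E, -0.004368 N).
Azimuth = atan2(E, N) = atan2(+0.007064, -0.004368) = 121.7° ≈ 122°.

122°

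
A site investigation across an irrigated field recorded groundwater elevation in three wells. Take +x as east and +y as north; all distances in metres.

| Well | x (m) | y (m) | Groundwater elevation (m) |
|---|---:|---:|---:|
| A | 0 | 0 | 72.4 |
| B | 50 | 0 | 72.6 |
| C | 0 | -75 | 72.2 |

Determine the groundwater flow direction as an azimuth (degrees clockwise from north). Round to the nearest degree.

236°

∂h/∂x = (72.6 − 72.4) / (50 − 0) = +0.004000
∂h/∂y = (72.2 − 72.4) / (-75 − 0) = +0.002667
Flow direction (−∇h) has components (-0.004000 E, -0.002667 N).
Azimuth = atan2(E, N) = atan2(-0.004000, -0.002667) = 236.3° ≈ 236°.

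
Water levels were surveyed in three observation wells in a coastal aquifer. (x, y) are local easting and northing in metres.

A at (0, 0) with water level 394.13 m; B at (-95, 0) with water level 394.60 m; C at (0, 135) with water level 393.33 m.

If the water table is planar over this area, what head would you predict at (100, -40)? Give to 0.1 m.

∂h/∂x = (394.60 − 394.13) / (-95 − 0) = -0.004947
∂h/∂y = (393.33 − 394.13) / (135 − 0) = -0.005926
h(100, -40) = 394.13 + (-0.004947)·(100) + (-0.005926)·(-40) = 394.13 -0.495 +0.237 = 393.872 m.

393.9 m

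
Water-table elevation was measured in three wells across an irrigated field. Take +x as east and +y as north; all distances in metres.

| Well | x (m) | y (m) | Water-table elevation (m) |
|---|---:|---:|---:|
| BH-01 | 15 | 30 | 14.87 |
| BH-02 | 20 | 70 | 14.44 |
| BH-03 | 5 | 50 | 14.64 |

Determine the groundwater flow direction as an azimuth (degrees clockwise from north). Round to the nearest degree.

354°

With h = a·x + b·y + c and BH-01 as origin, the differences give:
  5·a + 40·b = -0.43
  (-10)·a + 20·b = -0.23
Eliminate b (×20 and ×40, subtract): 500·a = 0.600 → a = ∂h/∂x = +0.001200
Back-substitute: b = ∂h/∂y = -0.01090.
Flow direction (−∇h) has components (-0.001200 E, +0.01090 N).
Azimuth = atan2(E, N) = atan2(-0.001200, +0.01090) = 353.7° ≈ 354°.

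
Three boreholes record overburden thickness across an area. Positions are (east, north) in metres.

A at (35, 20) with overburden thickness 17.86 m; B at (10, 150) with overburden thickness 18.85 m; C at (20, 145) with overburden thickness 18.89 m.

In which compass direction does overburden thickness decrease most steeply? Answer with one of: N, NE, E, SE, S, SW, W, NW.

SW

Differences from A: to B (Δx, Δy, Δh) = (-25, 130, +0.99); to C = (-15, 125, +1.03).
Determinant of the coordinate differences = (-25)·125 − (-15)·130 = -1175.
∂d/∂x = [(+0.99)·125 − (+1.03)·130] / -1175 = +0.008638
∂d/∂y = [(-25)·(+1.03) − (-15)·(+0.99)] / -1175 = +0.009277
Steepest decrease is along −∇f = (-0.008638 E, -0.009277 N) → southwest.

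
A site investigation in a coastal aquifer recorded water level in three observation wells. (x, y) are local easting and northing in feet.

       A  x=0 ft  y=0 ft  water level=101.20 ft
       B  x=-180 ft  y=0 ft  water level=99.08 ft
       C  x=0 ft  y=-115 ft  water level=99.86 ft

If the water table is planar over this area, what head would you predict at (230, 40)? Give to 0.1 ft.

∂h/∂x = (99.08 − 101.20) / (-180 − 0) = +0.01178
∂h/∂y = (99.86 − 101.20) / (-115 − 0) = +0.01165
h(230, 40) = 101.20 + (+0.01178)·(230) + (+0.01165)·(40) = 101.20 +2.709 +0.466 = 104.375 ft.

104.4 ft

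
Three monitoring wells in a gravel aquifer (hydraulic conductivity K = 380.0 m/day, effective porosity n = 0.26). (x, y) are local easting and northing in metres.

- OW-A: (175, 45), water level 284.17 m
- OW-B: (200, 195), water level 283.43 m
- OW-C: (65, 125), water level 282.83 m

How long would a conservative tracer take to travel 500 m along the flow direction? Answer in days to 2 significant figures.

Differences from OW-A: to OW-B (Δx, Δy, Δh) = (25, 150, -0.74); to OW-C = (-110, 80, -1.34).
Solve a·Δx + b·Δy = Δh: det = 25·80 − (-110)·150 = 18500.
∂h/∂x = [(-0.74)·80 − (-1.34)·150] / 18500 = +0.007665
∂h/∂y = [25·(-1.34) − (-110)·(-0.74)] / 18500 = -0.006211
|∇h| = √(0.007665² + -0.006211²) = 0.009866
Seepage velocity v = K·i/n = 380.0 × 0.009866 / 0.26 = 14.42 m/day.
t = 500 / 14.42 = 34.67 days.

35 days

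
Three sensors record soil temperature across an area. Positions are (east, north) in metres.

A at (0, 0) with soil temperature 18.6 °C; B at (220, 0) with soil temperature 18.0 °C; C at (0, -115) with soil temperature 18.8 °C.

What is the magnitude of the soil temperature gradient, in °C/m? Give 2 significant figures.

∂T/∂x = (18.0 − 18.6) / (220 − 0) = -0.002727
∂T/∂y = (18.8 − 18.6) / (-115 − 0) = -0.001739
|∇f| = √(-0.002727² + -0.001739²) = 0.003234 °C/m

0.0032 °C/m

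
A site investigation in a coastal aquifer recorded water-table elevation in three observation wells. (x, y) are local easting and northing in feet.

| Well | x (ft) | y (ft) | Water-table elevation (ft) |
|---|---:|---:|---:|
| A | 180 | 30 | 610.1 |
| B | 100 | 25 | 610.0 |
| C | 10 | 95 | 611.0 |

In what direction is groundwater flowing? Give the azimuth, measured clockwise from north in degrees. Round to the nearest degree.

181°

Taking A as reference: B−A = (-80, -5, -0.1); C−A = (-170, 65, +0.9).
Solve a·Δx + b·Δy = Δh: det = (-80)·65 − (-170)·(-5) = -6050.
∂h/∂x = [(-0.1)·65 − (+0.9)·(-5)] / -6050 = +0.0003306
∂h/∂y = [(-80)·(+0.9) − (-170)·(-0.1)] / -6050 = +0.01471
Flow direction (−∇h) has components (-0.0003306 E, -0.01471 N).
Azimuth = atan2(E, N) = atan2(-0.0003306, -0.01471) = 181.3° ≈ 181°.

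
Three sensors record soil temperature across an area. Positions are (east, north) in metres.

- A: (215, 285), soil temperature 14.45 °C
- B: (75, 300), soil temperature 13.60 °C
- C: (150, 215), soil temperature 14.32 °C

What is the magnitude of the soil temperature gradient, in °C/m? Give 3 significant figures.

0.00666 °C/m

Taking A as reference: B−A = (-140, 15, -0.85); C−A = (-65, -70, -0.13).
Solve a·Δx + b·Δy = ΔT: det = (-140)·(-70) − (-65)·15 = 10775.
∂T/∂x = [(-0.85)·(-70) − (-0.13)·15] / 10775 = +0.005703
∂T/∂y = [(-140)·(-0.13) − (-65)·(-0.85)] / 10775 = -0.003439
|∇f| = √(0.005703² + -0.003439²) = 0.00666 °C/m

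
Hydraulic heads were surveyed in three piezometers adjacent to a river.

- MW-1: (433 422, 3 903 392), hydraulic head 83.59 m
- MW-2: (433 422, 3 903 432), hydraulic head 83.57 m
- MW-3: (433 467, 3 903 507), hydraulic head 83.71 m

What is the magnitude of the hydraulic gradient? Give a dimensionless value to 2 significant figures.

0.0040

Taking MW-1 as reference: MW-2−MW-1 = (0, 40, -0.02); MW-3−MW-1 = (45, 115, +0.12).
Determinant of the coordinate differences = 0·115 − 45·40 = -1800.
∂h/∂x = [(-0.02)·115 − (+0.12)·40] / -1800 = +0.003944
∂h/∂y = [0·(+0.12) − 45·(-0.02)] / -1800 = -0.0005000
|∇h| = √(0.003944² + -0.0005000²) = 0.003976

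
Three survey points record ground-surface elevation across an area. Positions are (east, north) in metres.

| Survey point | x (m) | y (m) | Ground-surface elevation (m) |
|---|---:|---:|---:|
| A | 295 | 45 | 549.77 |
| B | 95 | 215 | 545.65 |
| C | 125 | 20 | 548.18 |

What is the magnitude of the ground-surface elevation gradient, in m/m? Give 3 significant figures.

Three-point gradient (reference A): Δ to B = (-200, 170, -4.12), Δ to C = (-170, -25, -1.59).
∂z/∂x = +0.01101, ∂z/∂y = -0.01128 (det = 33900).
|∇f| = √(0.01101² + -0.01128²) = 0.01576 m/m

0.0158 m/m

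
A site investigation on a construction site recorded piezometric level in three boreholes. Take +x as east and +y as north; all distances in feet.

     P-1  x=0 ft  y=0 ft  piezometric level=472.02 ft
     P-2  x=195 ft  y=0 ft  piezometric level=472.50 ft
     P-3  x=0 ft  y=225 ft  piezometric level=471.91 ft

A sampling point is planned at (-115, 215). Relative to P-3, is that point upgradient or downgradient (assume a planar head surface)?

∂h/∂x = (472.50 − 472.02) / (195 − 0) = +0.002462
∂h/∂y = (471.91 − 472.02) / (225 − 0) = -0.0004889
Head at (-115, 215) = 472.02 + (+0.002462)·(-115) + (-0.0004889)·(215) = 471.63 ft.
That is lower than the 471.91 ft at P-3, so the point is downgradient.

downgradient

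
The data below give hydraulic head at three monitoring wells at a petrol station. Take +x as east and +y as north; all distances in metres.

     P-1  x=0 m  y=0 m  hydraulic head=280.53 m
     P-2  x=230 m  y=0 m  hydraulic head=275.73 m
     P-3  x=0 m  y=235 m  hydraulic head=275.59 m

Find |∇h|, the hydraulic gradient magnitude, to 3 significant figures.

0.0296

∂h/∂x = (275.73 − 280.53) / (230 − 0) = -0.02087
∂h/∂y = (275.59 − 280.53) / (235 − 0) = -0.02102
|∇h| = √(-0.02087² + -0.02102²) = 0.02962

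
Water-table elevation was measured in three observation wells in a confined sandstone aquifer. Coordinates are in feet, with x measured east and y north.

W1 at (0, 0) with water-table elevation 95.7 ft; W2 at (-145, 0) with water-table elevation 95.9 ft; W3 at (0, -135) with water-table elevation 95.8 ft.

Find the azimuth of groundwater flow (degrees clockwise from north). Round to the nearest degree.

062°

∂h/∂x = (95.9 − 95.7) / (-145 − 0) = -0.001379
∂h/∂y = (95.8 − 95.7) / (-135 − 0) = -0.0007407
Flow direction (−∇h) has components (+0.001379 E, +0.0007407 N).
Azimuth = atan2(E, N) = atan2(+0.001379, +0.0007407) = 61.8° ≈ 062°.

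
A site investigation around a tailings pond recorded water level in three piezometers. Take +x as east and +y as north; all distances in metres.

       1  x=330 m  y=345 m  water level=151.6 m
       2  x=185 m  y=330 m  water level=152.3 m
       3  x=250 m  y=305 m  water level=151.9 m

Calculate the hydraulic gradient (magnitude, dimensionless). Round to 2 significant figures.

0.0058

Differences from 1: to 2 (Δx, Δy, Δh) = (-145, -15, +0.7); to 3 = (-80, -40, +0.3).
Determinant of the coordinate differences = (-145)·(-40) − (-80)·(-15) = 4600.
∂h/∂x = [(+0.7)·(-40) − (+0.3)·(-15)] / 4600 = -0.005109
∂h/∂y = [(-145)·(+0.3) − (-80)·(+0.7)] / 4600 = +0.002717
|∇h| = √(-0.005109² + 0.002717²) = 0.005787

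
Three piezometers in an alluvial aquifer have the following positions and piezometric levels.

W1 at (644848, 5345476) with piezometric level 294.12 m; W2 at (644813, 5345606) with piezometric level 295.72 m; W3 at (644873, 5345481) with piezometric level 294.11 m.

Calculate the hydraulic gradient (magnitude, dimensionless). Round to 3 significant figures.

0.0119

Differences from W1: to W2 (Δx, Δy, Δh) = (-35, 130, +1.60); to W3 = (25, 5, -0.01).
Solve a·Δx + b·Δy = Δh: det = (-35)·5 − 25·130 = -3425.
∂h/∂x = [(+1.60)·5 − (-0.01)·130] / -3425 = -0.002715
∂h/∂y = [(-35)·(-0.01) − 25·(+1.60)] / -3425 = +0.01158
|∇h| = √(-0.002715² + 0.01158²) = 0.01189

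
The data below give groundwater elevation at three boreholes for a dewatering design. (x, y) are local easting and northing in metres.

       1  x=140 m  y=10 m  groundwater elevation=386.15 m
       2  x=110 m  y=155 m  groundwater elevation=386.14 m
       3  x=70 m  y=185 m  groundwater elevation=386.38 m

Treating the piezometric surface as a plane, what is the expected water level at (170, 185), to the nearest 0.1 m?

385.7 m

With h = a·x + b·y + c and 1 as origin, the differences give:
  (-30)·a + 145·b = -0.01
  (-70)·a + 175·b = +0.23
Eliminate b (×175 and ×145, subtract): 4900·a = -35.100 → a = ∂h/∂x = -0.007163
Back-substitute: b = ∂h/∂y = -0.001551.
h(170, 185) = 386.15 + (-0.007163)·(30) + (-0.001551)·(175) = 386.15 -0.215 -0.271 = 385.664 m.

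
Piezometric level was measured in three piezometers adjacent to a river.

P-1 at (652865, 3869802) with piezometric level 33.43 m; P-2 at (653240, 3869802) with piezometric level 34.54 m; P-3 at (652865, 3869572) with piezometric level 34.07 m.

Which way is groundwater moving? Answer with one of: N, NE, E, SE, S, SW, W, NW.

NW

∂h/∂x = (34.54 − 33.43) / (653240 − 652865) = +0.002960
∂h/∂y = (34.07 − 33.43) / (3869572 − 3869802) = -0.002783
Flow = −∇h = (-0.002960 east, +0.002783 north), which points northwest.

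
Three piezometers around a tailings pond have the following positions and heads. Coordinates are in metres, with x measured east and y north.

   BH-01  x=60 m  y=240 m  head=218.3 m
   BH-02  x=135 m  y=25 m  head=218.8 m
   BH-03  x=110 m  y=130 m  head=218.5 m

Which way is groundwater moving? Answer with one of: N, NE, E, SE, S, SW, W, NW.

NE

Differences from BH-01: to BH-02 (Δx, Δy, Δh) = (75, -215, +0.5); to BH-03 = (50, -110, +0.2).
Determinant of the coordinate differences = 75·(-110) − 50·(-215) = 2500.
∂h/∂x = [(+0.5)·(-110) − (+0.2)·(-215)] / 2500 = -0.004800
∂h/∂y = [75·(+0.2) − 50·(+0.5)] / 2500 = -0.004000
Flow = −∇h = (+0.004800 east, +0.004000 north), which points northeast.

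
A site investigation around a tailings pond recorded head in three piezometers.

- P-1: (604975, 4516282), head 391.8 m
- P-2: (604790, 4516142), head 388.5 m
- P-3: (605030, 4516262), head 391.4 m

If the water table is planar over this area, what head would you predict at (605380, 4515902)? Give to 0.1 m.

383.6 m

Differences from P-1: to P-2 (Δx, Δy, Δh) = (-185, -140, -3.3); to P-3 = (55, -20, -0.4).
Solve a·Δx + b·Δy = Δh: det = (-185)·(-20) − 55·(-140) = 11400.
∂h/∂x = [(-3.3)·(-20) − (-0.4)·(-140)] / 11400 = +0.0008772
∂h/∂y = [(-185)·(-0.4) − 55·(-3.3)] / 11400 = +0.02241
h(605380, 4515902) = 391.8 + (+0.0008772)·(405) + (+0.02241)·(-380) = 391.8 +0.355 -8.517 = 383.639 m.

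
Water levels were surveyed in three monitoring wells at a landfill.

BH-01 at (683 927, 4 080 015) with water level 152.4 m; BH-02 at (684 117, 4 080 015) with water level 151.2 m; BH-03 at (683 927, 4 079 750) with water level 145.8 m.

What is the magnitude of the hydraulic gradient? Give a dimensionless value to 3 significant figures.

0.0257

∂h/∂x = (151.2 − 152.4) / (684117 − 683927) = -0.006316
∂h/∂y = (145.8 − 152.4) / (4079750 − 4080015) = +0.02491
|∇h| = √(-0.006316² + 0.02491²) = 0.0257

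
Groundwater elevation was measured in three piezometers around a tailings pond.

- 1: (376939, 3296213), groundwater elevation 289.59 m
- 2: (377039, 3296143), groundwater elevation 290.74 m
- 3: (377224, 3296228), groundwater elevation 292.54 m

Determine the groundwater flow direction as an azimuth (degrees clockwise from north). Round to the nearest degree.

With h = a·x + b·y + c and 1 as origin, the differences give:
  100·a + (-70)·b = +1.15
  285·a + 15·b = +2.95
Eliminate b (×15 and ×(-70), subtract): 21450·a = 223.750 → a = ∂h/∂x = +0.01043
Back-substitute: b = ∂h/∂y = -0.001527.
Flow direction (−∇h) has components (-0.01043 E, +0.001527 N).
Azimuth = atan2(E, N) = atan2(-0.01043, +0.001527) = 278.3° ≈ 278°.

278°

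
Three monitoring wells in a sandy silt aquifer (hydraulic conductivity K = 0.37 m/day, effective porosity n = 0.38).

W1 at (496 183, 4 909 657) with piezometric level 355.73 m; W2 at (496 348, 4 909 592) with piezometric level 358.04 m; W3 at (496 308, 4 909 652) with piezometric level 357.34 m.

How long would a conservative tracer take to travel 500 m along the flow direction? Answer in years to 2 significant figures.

110 years

Taking W1 as reference: W2−W1 = (165, -65, +2.31); W3−W1 = (125, -5, +1.61).
Solve a·Δx + b·Δy = Δh: det = 165·(-5) − 125·(-65) = 7300.
∂h/∂x = [(+2.31)·(-5) − (+1.61)·(-65)] / 7300 = +0.01275
∂h/∂y = [165·(+1.61) − 125·(+2.31)] / 7300 = -0.003164
|∇h| = √(0.01275² + -0.003164²) = 0.01314
Seepage velocity v = K·i/n = 0.37 × 0.01314 / 0.38 = 0.01279 m/day.
t = 500 / 0.01279 = 3.909e+04 days = 107 years.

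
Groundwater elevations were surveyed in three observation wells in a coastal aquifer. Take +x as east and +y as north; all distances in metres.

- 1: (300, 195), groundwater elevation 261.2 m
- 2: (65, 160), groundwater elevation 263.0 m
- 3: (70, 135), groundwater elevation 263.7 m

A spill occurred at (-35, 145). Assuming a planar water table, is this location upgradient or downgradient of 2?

Differences from 1: to 2 (Δx, Δy, Δh) = (-235, -35, +1.8); to 3 = (-230, -60, +2.5).
Solve a·Δx + b·Δy = Δh: det = (-235)·(-60) − (-230)·(-35) = 6050.
∂h/∂x = [(+1.8)·(-60) − (+2.5)·(-35)] / 6050 = -0.003388
∂h/∂y = [(-235)·(+2.5) − (-230)·(+1.8)] / 6050 = -0.02868
Head at (-35, 145) = 261.2 + (-0.003388)·(-335) + (-0.02868)·(-50) = 263.77 m.
That is higher than the 263.0 m at 2, so the point is upgradient.

upgradient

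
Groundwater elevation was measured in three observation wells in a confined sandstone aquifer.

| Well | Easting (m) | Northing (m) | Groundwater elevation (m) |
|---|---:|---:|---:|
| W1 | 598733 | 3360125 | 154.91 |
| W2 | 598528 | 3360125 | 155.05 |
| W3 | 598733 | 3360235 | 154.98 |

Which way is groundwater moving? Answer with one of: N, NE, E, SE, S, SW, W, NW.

SE

∂h/∂x = (155.05 − 154.91) / (598528 − 598733) = -0.0006829
∂h/∂y = (154.98 − 154.91) / (3360235 − 3360125) = +0.0006364
Flow = −∇h = (+0.0006829 east, -0.0006364 north), which points southeast.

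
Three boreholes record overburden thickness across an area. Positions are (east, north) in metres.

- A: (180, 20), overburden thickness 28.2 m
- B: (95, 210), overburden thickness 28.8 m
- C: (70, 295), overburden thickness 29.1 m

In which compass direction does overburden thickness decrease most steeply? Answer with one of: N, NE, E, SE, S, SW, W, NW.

SW

Differences from A: to B (Δx, Δy, Δh) = (-85, 190, +0.6); to C = (-110, 275, +0.9).
Determinant of the coordinate differences = (-85)·275 − (-110)·190 = -2475.
∂d/∂x = [(+0.6)·275 − (+0.9)·190] / -2475 = +0.002424
∂d/∂y = [(-85)·(+0.9) − (-110)·(+0.6)] / -2475 = +0.004242
Steepest decrease is along −∇f = (-0.002424 E, -0.004242 N) → southwest.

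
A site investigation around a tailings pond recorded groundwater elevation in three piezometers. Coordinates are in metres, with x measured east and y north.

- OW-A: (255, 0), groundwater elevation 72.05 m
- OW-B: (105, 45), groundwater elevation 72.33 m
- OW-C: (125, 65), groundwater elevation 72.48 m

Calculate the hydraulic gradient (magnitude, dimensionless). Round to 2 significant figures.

0.0072

Taking OW-A as reference: OW-B−OW-A = (-150, 45, +0.28); OW-C−OW-A = (-130, 65, +0.43).
Solve a·Δx + b·Δy = Δh: det = (-150)·65 − (-130)·45 = -3900.
∂h/∂x = [(+0.28)·65 − (+0.43)·45] / -3900 = +0.0002949
∂h/∂y = [(-150)·(+0.43) − (-130)·(+0.28)] / -3900 = +0.007205
|∇h| = √(0.0002949² + 0.007205²) = 0.007211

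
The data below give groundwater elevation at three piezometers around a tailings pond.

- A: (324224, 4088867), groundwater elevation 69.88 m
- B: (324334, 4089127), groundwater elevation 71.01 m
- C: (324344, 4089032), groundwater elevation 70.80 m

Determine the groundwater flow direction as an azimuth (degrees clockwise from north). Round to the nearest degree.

Differences from A: to B (Δx, Δy, Δh) = (110, 260, +1.13); to C = (120, 165, +0.92).
Solve a·Δx + b·Δy = Δh: det = 110·165 − 120·260 = -13050.
∂h/∂x = [(+1.13)·165 − (+0.92)·260] / -13050 = +0.004042
∂h/∂y = [110·(+0.92) − 120·(+1.13)] / -13050 = +0.002636
Flow direction (−∇h) has components (-0.004042 E, -0.002636 N).
Azimuth = atan2(E, N) = atan2(-0.004042, -0.002636) = 236.9° ≈ 237°.

237°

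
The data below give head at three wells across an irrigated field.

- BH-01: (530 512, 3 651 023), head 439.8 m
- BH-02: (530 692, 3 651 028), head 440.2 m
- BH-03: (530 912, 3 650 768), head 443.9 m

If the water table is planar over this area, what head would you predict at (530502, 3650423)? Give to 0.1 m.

447.0 m

Taking BH-01 as reference: BH-02−BH-01 = (180, 5, +0.4); BH-03−BH-01 = (400, -255, +4.1).
Solve a·Δx + b·Δy = Δh: det = 180·(-255) − 400·5 = -47900.
∂h/∂x = [(+0.4)·(-255) − (+4.1)·5] / -47900 = +0.002557
∂h/∂y = [180·(+4.1) − 400·(+0.4)] / -47900 = -0.01207
h(530502, 3650423) = 439.8 + (+0.002557)·(-10) + (-0.01207)·(-600) = 439.8 -0.026 +7.240 = 447.015 m.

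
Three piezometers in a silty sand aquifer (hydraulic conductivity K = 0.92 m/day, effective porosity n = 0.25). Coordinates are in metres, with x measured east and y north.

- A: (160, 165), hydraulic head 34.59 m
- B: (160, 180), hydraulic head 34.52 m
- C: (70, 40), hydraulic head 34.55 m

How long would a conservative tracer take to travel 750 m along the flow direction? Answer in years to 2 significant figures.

67 years

With h = a·x + b·y + c and A as origin, the differences give:
  0·a + 15·b = -0.07
  (-90)·a + (-125)·b = -0.04
Eliminate b (×(-125) and ×15, subtract): 1350·a = 9.350 → a = ∂h/∂x = +0.006926
Back-substitute: b = ∂h/∂y = -0.004667.
|∇h| = √(0.006926² + -0.004667²) = 0.008352
Seepage velocity v = K·i/n = 0.92 × 0.008352 / 0.25 = 0.03074 m/day.
t = 750 / 0.03074 = 2.44e+04 days = 66.8 years.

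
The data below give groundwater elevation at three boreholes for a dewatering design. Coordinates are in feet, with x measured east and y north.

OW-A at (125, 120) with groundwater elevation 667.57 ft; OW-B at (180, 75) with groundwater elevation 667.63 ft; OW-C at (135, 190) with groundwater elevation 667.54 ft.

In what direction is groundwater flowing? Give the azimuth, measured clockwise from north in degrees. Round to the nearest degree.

308°

Taking OW-A as reference: OW-B−OW-A = (55, -45, +0.06); OW-C−OW-A = (10, 70, -0.03).
Determinant of the coordinate differences = 55·70 − 10·(-45) = 4300.
∂h/∂x = [(+0.06)·70 − (-0.03)·(-45)] / 4300 = +0.0006628
∂h/∂y = [55·(-0.03) − 10·(+0.06)] / 4300 = -0.0005233
Flow direction (−∇h) has components (-0.0006628 E, +0.0005233 N).
Azimuth = atan2(E, N) = atan2(-0.0006628, +0.0005233) = 308.3° ≈ 308°.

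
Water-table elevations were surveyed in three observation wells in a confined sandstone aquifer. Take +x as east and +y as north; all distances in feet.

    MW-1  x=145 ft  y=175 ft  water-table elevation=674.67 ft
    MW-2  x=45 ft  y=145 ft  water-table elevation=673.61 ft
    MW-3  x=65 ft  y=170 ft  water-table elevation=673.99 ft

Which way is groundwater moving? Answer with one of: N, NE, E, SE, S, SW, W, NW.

SW

With h = a·x + b·y + c and MW-1 as origin, the differences give:
  (-100)·a + (-30)·b = -1.06
  (-80)·a + (-5)·b = -0.68
Eliminate b (×(-5) and ×(-30), subtract): -1900·a = -15.100 → a = ∂h/∂x = +0.007947
Back-substitute: b = ∂h/∂y = +0.008842.
Flow = −∇h = (-0.007947 east, -0.008842 north), which points southwest.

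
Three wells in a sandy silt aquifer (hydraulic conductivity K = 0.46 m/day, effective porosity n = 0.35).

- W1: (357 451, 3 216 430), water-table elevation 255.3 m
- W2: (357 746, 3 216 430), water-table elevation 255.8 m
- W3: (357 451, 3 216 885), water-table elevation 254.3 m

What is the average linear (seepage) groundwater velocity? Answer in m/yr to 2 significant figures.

1.3 m/yr

∂h/∂x = (255.8 − 255.3) / (357746 − 357451) = +0.001695
∂h/∂y = (254.3 − 255.3) / (3216885 − 3216430) = -0.002198
|∇h| = √(0.001695² + -0.002198²) = 0.002776
Seepage velocity v = K·i/n = 0.46 × 0.002776 / 0.35 = 0.003648 m/day = 1.332 m/yr.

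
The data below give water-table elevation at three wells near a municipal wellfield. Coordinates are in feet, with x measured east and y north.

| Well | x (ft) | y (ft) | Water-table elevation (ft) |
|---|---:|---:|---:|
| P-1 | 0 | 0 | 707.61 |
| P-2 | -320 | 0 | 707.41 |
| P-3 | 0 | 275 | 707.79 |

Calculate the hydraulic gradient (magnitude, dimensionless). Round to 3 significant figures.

0.000905

∂h/∂x = (707.41 − 707.61) / (-320 − 0) = +0.0006250
∂h/∂y = (707.79 − 707.61) / (275 − 0) = +0.0006545
|∇h| = √(0.0006250² + 0.0006545²) = 0.000905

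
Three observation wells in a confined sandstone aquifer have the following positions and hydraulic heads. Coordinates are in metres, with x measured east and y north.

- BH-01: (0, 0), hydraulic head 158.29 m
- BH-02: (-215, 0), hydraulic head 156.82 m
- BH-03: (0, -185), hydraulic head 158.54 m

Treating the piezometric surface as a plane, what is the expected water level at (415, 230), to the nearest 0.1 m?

160.8 m

∂h/∂x = (156.82 − 158.29) / (-215 − 0) = +0.006837
∂h/∂y = (158.54 − 158.29) / (-185 − 0) = -0.001351
h(415, 230) = 158.29 + (+0.006837)·(415) + (-0.001351)·(230) = 158.29 +2.837 -0.311 = 160.817 m.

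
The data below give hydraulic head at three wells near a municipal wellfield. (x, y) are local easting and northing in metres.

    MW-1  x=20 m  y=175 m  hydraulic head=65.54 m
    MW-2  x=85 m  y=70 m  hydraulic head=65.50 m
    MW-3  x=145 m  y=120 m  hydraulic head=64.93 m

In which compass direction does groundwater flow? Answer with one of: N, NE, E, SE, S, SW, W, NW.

Three-point gradient (reference MW-1): Δ to MW-2 = (65, -105, -0.04), Δ to MW-3 = (125, -55, -0.61).
∂h/∂x = -0.006476, ∂h/∂y = -0.003628 (det = 9550).
Flow = −∇h = (+0.006476 east, +0.003628 north), which points northeast.

NE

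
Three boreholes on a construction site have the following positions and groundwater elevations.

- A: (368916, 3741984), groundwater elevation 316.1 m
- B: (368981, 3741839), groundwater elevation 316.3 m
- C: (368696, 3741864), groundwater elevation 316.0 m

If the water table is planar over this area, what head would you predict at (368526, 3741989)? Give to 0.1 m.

Differences from A: to B (Δx, Δy, Δh) = (65, -145, +0.2); to C = (-220, -120, -0.1).
Solve a·Δx + b·Δy = Δh: det = 65·(-120) − (-220)·(-145) = -39700.
∂h/∂x = [(+0.2)·(-120) − (-0.1)·(-145)] / -39700 = +0.0009698
∂h/∂y = [65·(-0.1) − (-220)·(+0.2)] / -39700 = -0.0009446
h(368526, 3741989) = 316.1 + (+0.0009698)·(-390) + (-0.0009446)·(5) = 316.1 -0.378 -0.005 = 315.717 m.

315.7 m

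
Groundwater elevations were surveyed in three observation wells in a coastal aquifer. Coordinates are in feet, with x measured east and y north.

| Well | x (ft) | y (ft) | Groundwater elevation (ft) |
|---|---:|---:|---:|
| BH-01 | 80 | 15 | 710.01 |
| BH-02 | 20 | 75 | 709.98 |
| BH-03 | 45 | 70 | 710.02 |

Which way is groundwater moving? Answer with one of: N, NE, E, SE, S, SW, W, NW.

With h = a·x + b·y + c and BH-01 as origin, the differences give:
  (-60)·a + 60·b = -0.03
  (-35)·a + 55·b = +0.01
Eliminate b (×55 and ×60, subtract): -1200·a = -2.250 → a = ∂h/∂x = +0.001875
Back-substitute: b = ∂h/∂y = +0.001375.
Flow = −∇h = (-0.001875 east, -0.001375 north), which points southwest.

SW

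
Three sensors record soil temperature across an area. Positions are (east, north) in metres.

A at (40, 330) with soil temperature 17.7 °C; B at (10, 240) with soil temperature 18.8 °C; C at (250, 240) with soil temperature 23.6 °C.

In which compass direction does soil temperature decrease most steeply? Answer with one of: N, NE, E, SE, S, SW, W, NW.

Differences from A: to B (Δx, Δy, Δh) = (-30, -90, +1.1); to C = (210, -90, +5.9).
Solve a·Δx + b·Δy = ΔT: det = (-30)·(-90) − 210·(-90) = 21600.
∂T/∂x = [(+1.1)·(-90) − (+5.9)·(-90)] / 21600 = +0.02000
∂T/∂y = [(-30)·(+5.9) − 210·(+1.1)] / 21600 = -0.01889
Steepest decrease is along −∇f = (-0.02000 E, +0.01889 N) → northwest.

NW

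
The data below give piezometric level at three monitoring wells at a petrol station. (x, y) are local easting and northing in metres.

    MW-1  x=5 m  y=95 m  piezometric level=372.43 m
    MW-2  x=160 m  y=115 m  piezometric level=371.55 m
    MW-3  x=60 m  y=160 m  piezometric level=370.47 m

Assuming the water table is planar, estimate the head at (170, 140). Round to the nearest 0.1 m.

With h = a·x + b·y + c and MW-1 as origin, the differences give:
  155·a + 20·b = -0.88
  55·a + 65·b = -1.96
Eliminate b (×65 and ×20, subtract): 8975·a = -18.000 → a = ∂h/∂x = -0.002006
Back-substitute: b = ∂h/∂y = -0.02846.
h(170, 140) = 372.43 + (-0.002006)·(165) + (-0.02846)·(45) = 372.43 -0.331 -1.281 = 370.819 m.

370.8 m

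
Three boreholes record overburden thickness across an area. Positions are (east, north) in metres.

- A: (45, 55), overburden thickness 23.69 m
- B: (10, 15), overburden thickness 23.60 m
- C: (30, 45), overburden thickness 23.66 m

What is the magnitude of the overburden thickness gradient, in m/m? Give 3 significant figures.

0.00170 m/m

With d = a·x + b·y + c and A as origin, the differences give:
  (-35)·a + (-40)·b = -0.09
  (-15)·a + (-10)·b = -0.03
Eliminate b (×(-10) and ×(-40), subtract): -250·a = -0.300 → a = ∂d/∂x = +0.001200
Back-substitute: b = ∂d/∂y = +0.001200.
|∇f| = √(0.001200² + 0.001200²) = 0.001697 m/m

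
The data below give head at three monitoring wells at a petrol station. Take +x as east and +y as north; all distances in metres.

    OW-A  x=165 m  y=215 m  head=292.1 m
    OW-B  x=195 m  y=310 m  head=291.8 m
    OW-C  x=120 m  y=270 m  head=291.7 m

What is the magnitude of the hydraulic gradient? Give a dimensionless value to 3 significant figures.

Differences from OW-A: to OW-B (Δx, Δy, Δh) = (30, 95, -0.3); to OW-C = (-45, 55, -0.4).
Determinant of the coordinate differences = 30·55 − (-45)·95 = 5925.
∂h/∂x = [(-0.3)·55 − (-0.4)·95] / 5925 = +0.003629
∂h/∂y = [30·(-0.4) − (-45)·(-0.3)] / 5925 = -0.004304
|∇h| = √(0.003629² + -0.004304²) = 0.00563

0.00563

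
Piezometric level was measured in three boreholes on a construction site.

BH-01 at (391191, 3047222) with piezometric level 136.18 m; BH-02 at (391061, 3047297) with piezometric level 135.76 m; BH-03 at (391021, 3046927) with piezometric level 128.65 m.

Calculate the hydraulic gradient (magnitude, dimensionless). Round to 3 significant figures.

0.0223

Taking BH-01 as reference: BH-02−BH-01 = (-130, 75, -0.42); BH-03−BH-01 = (-170, -295, -7.53).
Solve a·Δx + b·Δy = Δh: det = (-130)·(-295) − (-170)·75 = 51100.
∂h/∂x = [(-0.42)·(-295) − (-7.53)·75] / 51100 = +0.01348
∂h/∂y = [(-130)·(-7.53) − (-170)·(-0.42)] / 51100 = +0.01776
|∇h| = √(0.01348² + 0.01776²) = 0.0223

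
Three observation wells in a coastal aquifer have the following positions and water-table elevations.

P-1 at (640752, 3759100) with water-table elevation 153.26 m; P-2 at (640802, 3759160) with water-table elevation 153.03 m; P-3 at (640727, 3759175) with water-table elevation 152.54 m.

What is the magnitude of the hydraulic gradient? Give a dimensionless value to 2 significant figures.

0.0094

Three-point gradient (reference P-1): Δ to P-2 = (50, 60, -0.23), Δ to P-3 = (-25, 75, -0.72).
∂h/∂x = +0.004943, ∂h/∂y = -0.007952 (det = 5250).
|∇h| = √(0.004943² + -0.007952²) = 0.009363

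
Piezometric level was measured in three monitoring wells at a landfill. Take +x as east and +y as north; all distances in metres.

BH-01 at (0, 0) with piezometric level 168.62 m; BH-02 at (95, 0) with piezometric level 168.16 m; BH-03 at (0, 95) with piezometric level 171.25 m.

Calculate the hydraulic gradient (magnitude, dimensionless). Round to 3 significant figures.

∂h/∂x = (168.16 − 168.62) / (95 − 0) = -0.004842
∂h/∂y = (171.25 − 168.62) / (95 − 0) = +0.02768
|∇h| = √(-0.004842² + 0.02768²) = 0.0281

0.0281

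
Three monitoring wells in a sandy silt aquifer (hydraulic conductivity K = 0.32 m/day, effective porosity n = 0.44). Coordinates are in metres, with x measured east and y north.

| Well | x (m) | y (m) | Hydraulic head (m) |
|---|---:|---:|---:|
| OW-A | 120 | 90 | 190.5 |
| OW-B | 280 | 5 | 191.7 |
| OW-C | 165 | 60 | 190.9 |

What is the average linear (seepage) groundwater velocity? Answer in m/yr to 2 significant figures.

2.8 m/yr

Differences from OW-A: to OW-B (Δx, Δy, Δh) = (160, -85, +1.2); to OW-C = (45, -30, +0.4).
Solve a·Δx + b·Δy = Δh: det = 160·(-30) − 45·(-85) = -975.
∂h/∂x = [(+1.2)·(-30) − (+0.4)·(-85)] / -975 = +0.002051
∂h/∂y = [160·(+0.4) − 45·(+1.2)] / -975 = -0.01026
|∇h| = √(0.002051² + -0.01026²) = 0.01046
Seepage velocity v = K·i/n = 0.32 × 0.01046 / 0.44 = 0.007607 m/day = 2.778 m/yr.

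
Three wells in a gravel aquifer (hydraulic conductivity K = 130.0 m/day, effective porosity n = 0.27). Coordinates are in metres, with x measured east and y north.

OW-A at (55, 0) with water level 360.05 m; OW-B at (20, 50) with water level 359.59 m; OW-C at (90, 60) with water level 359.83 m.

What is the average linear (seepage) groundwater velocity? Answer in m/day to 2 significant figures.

Taking OW-A as reference: OW-B−OW-A = (-35, 50, -0.46); OW-C−OW-A = (35, 60, -0.22).
Determinant of the coordinate differences = (-35)·60 − 35·50 = -3850.
∂h/∂x = [(-0.46)·60 − (-0.22)·50] / -3850 = +0.004312
∂h/∂y = [(-35)·(-0.22) − 35·(-0.46)] / -3850 = -0.006182
|∇h| = √(0.004312² + -0.006182²) = 0.007537
Seepage velocity v = K·i/n = 130.0 × 0.007537 / 0.27 = 3.629 m/day.

3.6 m/day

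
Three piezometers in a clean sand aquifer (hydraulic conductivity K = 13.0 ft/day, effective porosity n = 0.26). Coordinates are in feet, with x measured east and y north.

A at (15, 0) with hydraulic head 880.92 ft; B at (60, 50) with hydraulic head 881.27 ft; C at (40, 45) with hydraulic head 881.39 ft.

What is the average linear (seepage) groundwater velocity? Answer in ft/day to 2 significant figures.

Differences from A: to B (Δx, Δy, Δh) = (45, 50, +0.35); to C = (25, 45, +0.47).
Determinant of the coordinate differences = 45·45 − 25·50 = 775.
∂h/∂x = [(+0.35)·45 − (+0.47)·50] / 775 = -0.01000
∂h/∂y = [45·(+0.47) − 25·(+0.35)] / 775 = +0.01600
|∇h| = √(-0.01000² + 0.01600²) = 0.01887
Seepage velocity v = K·i/n = 13.0 × 0.01887 / 0.26 = 0.9435 ft/day.

0.94 ft/day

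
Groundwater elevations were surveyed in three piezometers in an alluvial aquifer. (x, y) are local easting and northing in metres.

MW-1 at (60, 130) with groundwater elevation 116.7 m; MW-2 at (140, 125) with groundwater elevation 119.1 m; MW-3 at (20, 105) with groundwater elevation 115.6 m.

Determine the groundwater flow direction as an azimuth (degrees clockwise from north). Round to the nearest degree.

277°

Three-point gradient (reference MW-1): Δ to MW-2 = (80, -5, +2.4), Δ to MW-3 = (-40, -25, -1.1).
∂h/∂x = +0.02977, ∂h/∂y = -0.003636 (det = -2200).
Flow direction (−∇h) has components (-0.02977 E, +0.003636 N).
Azimuth = atan2(E, N) = atan2(-0.02977, +0.003636) = 277.0° ≈ 277°.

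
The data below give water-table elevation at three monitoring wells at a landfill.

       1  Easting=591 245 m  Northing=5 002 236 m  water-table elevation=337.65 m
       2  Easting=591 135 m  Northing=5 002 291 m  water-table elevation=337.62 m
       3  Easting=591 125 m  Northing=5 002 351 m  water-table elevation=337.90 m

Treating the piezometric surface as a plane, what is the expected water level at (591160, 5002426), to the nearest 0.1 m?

338.4 m

With h = a·x + b·y + c and 1 as origin, the differences give:
  (-110)·a + 55·b = -0.03
  (-120)·a + 115·b = +0.25
Eliminate b (×115 and ×55, subtract): -6050·a = -17.200 → a = ∂h/∂x = +0.002843
Back-substitute: b = ∂h/∂y = +0.005140.
h(591160, 5002426) = 337.65 + (+0.002843)·(-85) + (+0.005140)·(190) = 337.65 -0.242 +0.977 = 338.385 m.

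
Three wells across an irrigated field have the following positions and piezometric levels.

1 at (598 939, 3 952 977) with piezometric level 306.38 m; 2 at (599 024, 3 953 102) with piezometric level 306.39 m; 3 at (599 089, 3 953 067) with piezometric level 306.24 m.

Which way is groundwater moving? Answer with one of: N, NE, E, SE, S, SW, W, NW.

SE

Three-point gradient (reference 1): Δ to 2 = (85, 125, +0.01), Δ to 3 = (150, 90, -0.14).
∂h/∂x = -0.001658, ∂h/∂y = +0.001207 (det = -11100).
Flow = −∇h = (+0.001658 east, -0.001207 north), which points southeast.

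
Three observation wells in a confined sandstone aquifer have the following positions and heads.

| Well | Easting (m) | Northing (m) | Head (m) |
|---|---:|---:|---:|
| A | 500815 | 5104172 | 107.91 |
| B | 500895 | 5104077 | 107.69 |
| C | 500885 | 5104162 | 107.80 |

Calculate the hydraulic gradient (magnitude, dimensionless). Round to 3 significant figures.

0.00181

With h = a·x + b·y + c and A as origin, the differences give:
  80·a + (-95)·b = -0.22
  70·a + (-10)·b = -0.11
Eliminate b (×(-10) and ×(-95), subtract): 5850·a = -8.250 → a = ∂h/∂x = -0.001410
Back-substitute: b = ∂h/∂y = +0.001128.
|∇h| = √(-0.001410² + 0.001128²) = 0.001806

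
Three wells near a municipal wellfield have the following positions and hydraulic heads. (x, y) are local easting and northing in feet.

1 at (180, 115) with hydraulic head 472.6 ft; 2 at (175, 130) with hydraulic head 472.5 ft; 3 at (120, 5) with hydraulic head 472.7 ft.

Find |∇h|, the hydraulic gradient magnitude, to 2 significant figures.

0.0079

Differences from 1: to 2 (Δx, Δy, Δh) = (-5, 15, -0.1); to 3 = (-60, -110, +0.1).
Determinant of the coordinate differences = (-5)·(-110) − (-60)·15 = 1450.
∂h/∂x = [(-0.1)·(-110) − (+0.1)·15] / 1450 = +0.006552
∂h/∂y = [(-5)·(+0.1) − (-60)·(-0.1)] / 1450 = -0.004483
|∇h| = √(0.006552² + -0.004483²) = 0.007939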